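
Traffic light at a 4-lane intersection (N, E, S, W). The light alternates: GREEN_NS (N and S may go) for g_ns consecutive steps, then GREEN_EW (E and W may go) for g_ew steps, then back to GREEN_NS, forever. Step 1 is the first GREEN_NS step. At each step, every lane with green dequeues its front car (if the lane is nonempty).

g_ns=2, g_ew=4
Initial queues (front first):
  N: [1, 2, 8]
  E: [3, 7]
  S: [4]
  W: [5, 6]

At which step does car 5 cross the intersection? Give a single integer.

Step 1 [NS]: N:car1-GO,E:wait,S:car4-GO,W:wait | queues: N=2 E=2 S=0 W=2
Step 2 [NS]: N:car2-GO,E:wait,S:empty,W:wait | queues: N=1 E=2 S=0 W=2
Step 3 [EW]: N:wait,E:car3-GO,S:wait,W:car5-GO | queues: N=1 E=1 S=0 W=1
Step 4 [EW]: N:wait,E:car7-GO,S:wait,W:car6-GO | queues: N=1 E=0 S=0 W=0
Step 5 [EW]: N:wait,E:empty,S:wait,W:empty | queues: N=1 E=0 S=0 W=0
Step 6 [EW]: N:wait,E:empty,S:wait,W:empty | queues: N=1 E=0 S=0 W=0
Step 7 [NS]: N:car8-GO,E:wait,S:empty,W:wait | queues: N=0 E=0 S=0 W=0
Car 5 crosses at step 3

3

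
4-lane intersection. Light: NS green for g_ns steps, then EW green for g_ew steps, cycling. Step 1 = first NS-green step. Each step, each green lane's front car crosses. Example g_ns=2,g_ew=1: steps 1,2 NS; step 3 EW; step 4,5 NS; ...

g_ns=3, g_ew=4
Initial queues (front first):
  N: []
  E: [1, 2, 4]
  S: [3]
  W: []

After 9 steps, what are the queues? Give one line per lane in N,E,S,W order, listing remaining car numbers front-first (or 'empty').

Step 1 [NS]: N:empty,E:wait,S:car3-GO,W:wait | queues: N=0 E=3 S=0 W=0
Step 2 [NS]: N:empty,E:wait,S:empty,W:wait | queues: N=0 E=3 S=0 W=0
Step 3 [NS]: N:empty,E:wait,S:empty,W:wait | queues: N=0 E=3 S=0 W=0
Step 4 [EW]: N:wait,E:car1-GO,S:wait,W:empty | queues: N=0 E=2 S=0 W=0
Step 5 [EW]: N:wait,E:car2-GO,S:wait,W:empty | queues: N=0 E=1 S=0 W=0
Step 6 [EW]: N:wait,E:car4-GO,S:wait,W:empty | queues: N=0 E=0 S=0 W=0

N: empty
E: empty
S: empty
W: empty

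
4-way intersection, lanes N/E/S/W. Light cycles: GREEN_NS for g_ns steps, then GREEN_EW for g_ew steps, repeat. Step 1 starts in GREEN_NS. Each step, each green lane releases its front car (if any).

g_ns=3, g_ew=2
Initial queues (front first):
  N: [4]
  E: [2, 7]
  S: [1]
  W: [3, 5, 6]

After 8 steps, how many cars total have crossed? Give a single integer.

Answer: 6

Derivation:
Step 1 [NS]: N:car4-GO,E:wait,S:car1-GO,W:wait | queues: N=0 E=2 S=0 W=3
Step 2 [NS]: N:empty,E:wait,S:empty,W:wait | queues: N=0 E=2 S=0 W=3
Step 3 [NS]: N:empty,E:wait,S:empty,W:wait | queues: N=0 E=2 S=0 W=3
Step 4 [EW]: N:wait,E:car2-GO,S:wait,W:car3-GO | queues: N=0 E=1 S=0 W=2
Step 5 [EW]: N:wait,E:car7-GO,S:wait,W:car5-GO | queues: N=0 E=0 S=0 W=1
Step 6 [NS]: N:empty,E:wait,S:empty,W:wait | queues: N=0 E=0 S=0 W=1
Step 7 [NS]: N:empty,E:wait,S:empty,W:wait | queues: N=0 E=0 S=0 W=1
Step 8 [NS]: N:empty,E:wait,S:empty,W:wait | queues: N=0 E=0 S=0 W=1
Cars crossed by step 8: 6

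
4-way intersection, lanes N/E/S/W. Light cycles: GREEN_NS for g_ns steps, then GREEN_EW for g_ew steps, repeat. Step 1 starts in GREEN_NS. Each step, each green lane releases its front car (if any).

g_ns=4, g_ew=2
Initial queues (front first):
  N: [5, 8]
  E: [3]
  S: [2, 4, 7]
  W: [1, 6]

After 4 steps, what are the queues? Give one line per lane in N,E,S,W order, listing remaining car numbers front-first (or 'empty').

Step 1 [NS]: N:car5-GO,E:wait,S:car2-GO,W:wait | queues: N=1 E=1 S=2 W=2
Step 2 [NS]: N:car8-GO,E:wait,S:car4-GO,W:wait | queues: N=0 E=1 S=1 W=2
Step 3 [NS]: N:empty,E:wait,S:car7-GO,W:wait | queues: N=0 E=1 S=0 W=2
Step 4 [NS]: N:empty,E:wait,S:empty,W:wait | queues: N=0 E=1 S=0 W=2

N: empty
E: 3
S: empty
W: 1 6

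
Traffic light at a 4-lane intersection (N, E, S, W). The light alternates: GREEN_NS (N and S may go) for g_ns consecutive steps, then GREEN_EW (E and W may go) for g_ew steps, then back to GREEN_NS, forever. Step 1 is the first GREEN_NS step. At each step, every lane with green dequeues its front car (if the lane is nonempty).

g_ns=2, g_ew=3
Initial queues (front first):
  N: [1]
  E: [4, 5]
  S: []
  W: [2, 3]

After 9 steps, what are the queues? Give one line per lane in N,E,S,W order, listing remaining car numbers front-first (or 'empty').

Step 1 [NS]: N:car1-GO,E:wait,S:empty,W:wait | queues: N=0 E=2 S=0 W=2
Step 2 [NS]: N:empty,E:wait,S:empty,W:wait | queues: N=0 E=2 S=0 W=2
Step 3 [EW]: N:wait,E:car4-GO,S:wait,W:car2-GO | queues: N=0 E=1 S=0 W=1
Step 4 [EW]: N:wait,E:car5-GO,S:wait,W:car3-GO | queues: N=0 E=0 S=0 W=0

N: empty
E: empty
S: empty
W: empty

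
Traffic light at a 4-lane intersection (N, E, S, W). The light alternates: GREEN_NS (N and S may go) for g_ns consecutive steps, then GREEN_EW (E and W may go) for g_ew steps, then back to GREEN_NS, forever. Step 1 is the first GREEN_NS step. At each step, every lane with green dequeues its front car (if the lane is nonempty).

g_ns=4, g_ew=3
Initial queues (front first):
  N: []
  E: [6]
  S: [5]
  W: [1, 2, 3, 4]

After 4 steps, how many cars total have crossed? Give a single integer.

Step 1 [NS]: N:empty,E:wait,S:car5-GO,W:wait | queues: N=0 E=1 S=0 W=4
Step 2 [NS]: N:empty,E:wait,S:empty,W:wait | queues: N=0 E=1 S=0 W=4
Step 3 [NS]: N:empty,E:wait,S:empty,W:wait | queues: N=0 E=1 S=0 W=4
Step 4 [NS]: N:empty,E:wait,S:empty,W:wait | queues: N=0 E=1 S=0 W=4
Cars crossed by step 4: 1

Answer: 1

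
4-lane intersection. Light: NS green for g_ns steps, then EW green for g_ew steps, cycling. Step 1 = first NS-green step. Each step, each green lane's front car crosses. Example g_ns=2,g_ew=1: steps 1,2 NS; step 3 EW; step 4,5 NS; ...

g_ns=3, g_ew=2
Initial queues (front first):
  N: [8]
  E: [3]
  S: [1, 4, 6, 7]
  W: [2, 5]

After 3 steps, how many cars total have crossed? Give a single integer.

Step 1 [NS]: N:car8-GO,E:wait,S:car1-GO,W:wait | queues: N=0 E=1 S=3 W=2
Step 2 [NS]: N:empty,E:wait,S:car4-GO,W:wait | queues: N=0 E=1 S=2 W=2
Step 3 [NS]: N:empty,E:wait,S:car6-GO,W:wait | queues: N=0 E=1 S=1 W=2
Cars crossed by step 3: 4

Answer: 4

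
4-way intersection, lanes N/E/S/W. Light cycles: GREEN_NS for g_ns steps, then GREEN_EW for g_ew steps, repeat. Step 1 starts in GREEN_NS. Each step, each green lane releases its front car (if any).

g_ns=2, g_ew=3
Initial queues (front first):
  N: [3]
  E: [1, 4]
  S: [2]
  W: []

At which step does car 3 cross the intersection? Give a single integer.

Step 1 [NS]: N:car3-GO,E:wait,S:car2-GO,W:wait | queues: N=0 E=2 S=0 W=0
Step 2 [NS]: N:empty,E:wait,S:empty,W:wait | queues: N=0 E=2 S=0 W=0
Step 3 [EW]: N:wait,E:car1-GO,S:wait,W:empty | queues: N=0 E=1 S=0 W=0
Step 4 [EW]: N:wait,E:car4-GO,S:wait,W:empty | queues: N=0 E=0 S=0 W=0
Car 3 crosses at step 1

1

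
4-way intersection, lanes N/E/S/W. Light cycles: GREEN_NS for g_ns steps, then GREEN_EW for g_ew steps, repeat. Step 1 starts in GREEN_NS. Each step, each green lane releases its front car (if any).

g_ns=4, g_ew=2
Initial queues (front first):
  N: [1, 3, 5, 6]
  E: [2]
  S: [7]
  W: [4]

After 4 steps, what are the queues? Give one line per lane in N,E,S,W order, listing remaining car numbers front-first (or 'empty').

Step 1 [NS]: N:car1-GO,E:wait,S:car7-GO,W:wait | queues: N=3 E=1 S=0 W=1
Step 2 [NS]: N:car3-GO,E:wait,S:empty,W:wait | queues: N=2 E=1 S=0 W=1
Step 3 [NS]: N:car5-GO,E:wait,S:empty,W:wait | queues: N=1 E=1 S=0 W=1
Step 4 [NS]: N:car6-GO,E:wait,S:empty,W:wait | queues: N=0 E=1 S=0 W=1

N: empty
E: 2
S: empty
W: 4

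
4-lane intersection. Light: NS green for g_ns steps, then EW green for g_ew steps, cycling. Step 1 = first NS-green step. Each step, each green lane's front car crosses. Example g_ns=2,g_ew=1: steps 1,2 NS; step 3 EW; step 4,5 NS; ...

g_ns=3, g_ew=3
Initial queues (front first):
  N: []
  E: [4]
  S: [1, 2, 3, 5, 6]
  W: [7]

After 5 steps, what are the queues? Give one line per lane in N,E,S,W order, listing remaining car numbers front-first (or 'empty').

Step 1 [NS]: N:empty,E:wait,S:car1-GO,W:wait | queues: N=0 E=1 S=4 W=1
Step 2 [NS]: N:empty,E:wait,S:car2-GO,W:wait | queues: N=0 E=1 S=3 W=1
Step 3 [NS]: N:empty,E:wait,S:car3-GO,W:wait | queues: N=0 E=1 S=2 W=1
Step 4 [EW]: N:wait,E:car4-GO,S:wait,W:car7-GO | queues: N=0 E=0 S=2 W=0
Step 5 [EW]: N:wait,E:empty,S:wait,W:empty | queues: N=0 E=0 S=2 W=0

N: empty
E: empty
S: 5 6
W: empty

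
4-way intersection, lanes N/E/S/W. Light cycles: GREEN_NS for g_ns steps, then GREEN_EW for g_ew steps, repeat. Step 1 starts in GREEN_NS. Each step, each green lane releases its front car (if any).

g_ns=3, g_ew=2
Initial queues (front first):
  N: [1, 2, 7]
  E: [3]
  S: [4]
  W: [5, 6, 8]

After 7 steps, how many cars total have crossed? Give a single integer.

Step 1 [NS]: N:car1-GO,E:wait,S:car4-GO,W:wait | queues: N=2 E=1 S=0 W=3
Step 2 [NS]: N:car2-GO,E:wait,S:empty,W:wait | queues: N=1 E=1 S=0 W=3
Step 3 [NS]: N:car7-GO,E:wait,S:empty,W:wait | queues: N=0 E=1 S=0 W=3
Step 4 [EW]: N:wait,E:car3-GO,S:wait,W:car5-GO | queues: N=0 E=0 S=0 W=2
Step 5 [EW]: N:wait,E:empty,S:wait,W:car6-GO | queues: N=0 E=0 S=0 W=1
Step 6 [NS]: N:empty,E:wait,S:empty,W:wait | queues: N=0 E=0 S=0 W=1
Step 7 [NS]: N:empty,E:wait,S:empty,W:wait | queues: N=0 E=0 S=0 W=1
Cars crossed by step 7: 7

Answer: 7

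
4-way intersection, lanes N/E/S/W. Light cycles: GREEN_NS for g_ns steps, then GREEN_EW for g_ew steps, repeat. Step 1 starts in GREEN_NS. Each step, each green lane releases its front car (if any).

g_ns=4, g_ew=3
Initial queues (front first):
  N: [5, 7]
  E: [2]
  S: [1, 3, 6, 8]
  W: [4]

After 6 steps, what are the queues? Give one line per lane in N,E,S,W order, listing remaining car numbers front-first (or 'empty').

Step 1 [NS]: N:car5-GO,E:wait,S:car1-GO,W:wait | queues: N=1 E=1 S=3 W=1
Step 2 [NS]: N:car7-GO,E:wait,S:car3-GO,W:wait | queues: N=0 E=1 S=2 W=1
Step 3 [NS]: N:empty,E:wait,S:car6-GO,W:wait | queues: N=0 E=1 S=1 W=1
Step 4 [NS]: N:empty,E:wait,S:car8-GO,W:wait | queues: N=0 E=1 S=0 W=1
Step 5 [EW]: N:wait,E:car2-GO,S:wait,W:car4-GO | queues: N=0 E=0 S=0 W=0

N: empty
E: empty
S: empty
W: empty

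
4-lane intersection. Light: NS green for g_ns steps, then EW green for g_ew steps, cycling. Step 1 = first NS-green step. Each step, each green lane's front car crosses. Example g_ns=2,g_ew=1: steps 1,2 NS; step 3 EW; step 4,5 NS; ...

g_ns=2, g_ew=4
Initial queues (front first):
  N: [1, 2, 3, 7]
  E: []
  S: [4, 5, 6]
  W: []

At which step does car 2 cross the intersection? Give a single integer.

Step 1 [NS]: N:car1-GO,E:wait,S:car4-GO,W:wait | queues: N=3 E=0 S=2 W=0
Step 2 [NS]: N:car2-GO,E:wait,S:car5-GO,W:wait | queues: N=2 E=0 S=1 W=0
Step 3 [EW]: N:wait,E:empty,S:wait,W:empty | queues: N=2 E=0 S=1 W=0
Step 4 [EW]: N:wait,E:empty,S:wait,W:empty | queues: N=2 E=0 S=1 W=0
Step 5 [EW]: N:wait,E:empty,S:wait,W:empty | queues: N=2 E=0 S=1 W=0
Step 6 [EW]: N:wait,E:empty,S:wait,W:empty | queues: N=2 E=0 S=1 W=0
Step 7 [NS]: N:car3-GO,E:wait,S:car6-GO,W:wait | queues: N=1 E=0 S=0 W=0
Step 8 [NS]: N:car7-GO,E:wait,S:empty,W:wait | queues: N=0 E=0 S=0 W=0
Car 2 crosses at step 2

2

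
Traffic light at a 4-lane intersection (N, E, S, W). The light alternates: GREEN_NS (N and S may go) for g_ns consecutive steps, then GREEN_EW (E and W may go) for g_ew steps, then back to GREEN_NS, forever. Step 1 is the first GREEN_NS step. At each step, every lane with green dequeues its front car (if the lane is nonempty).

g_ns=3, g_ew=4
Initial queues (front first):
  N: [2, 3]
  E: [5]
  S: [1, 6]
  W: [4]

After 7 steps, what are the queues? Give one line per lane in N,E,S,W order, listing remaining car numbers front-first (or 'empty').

Step 1 [NS]: N:car2-GO,E:wait,S:car1-GO,W:wait | queues: N=1 E=1 S=1 W=1
Step 2 [NS]: N:car3-GO,E:wait,S:car6-GO,W:wait | queues: N=0 E=1 S=0 W=1
Step 3 [NS]: N:empty,E:wait,S:empty,W:wait | queues: N=0 E=1 S=0 W=1
Step 4 [EW]: N:wait,E:car5-GO,S:wait,W:car4-GO | queues: N=0 E=0 S=0 W=0

N: empty
E: empty
S: empty
W: empty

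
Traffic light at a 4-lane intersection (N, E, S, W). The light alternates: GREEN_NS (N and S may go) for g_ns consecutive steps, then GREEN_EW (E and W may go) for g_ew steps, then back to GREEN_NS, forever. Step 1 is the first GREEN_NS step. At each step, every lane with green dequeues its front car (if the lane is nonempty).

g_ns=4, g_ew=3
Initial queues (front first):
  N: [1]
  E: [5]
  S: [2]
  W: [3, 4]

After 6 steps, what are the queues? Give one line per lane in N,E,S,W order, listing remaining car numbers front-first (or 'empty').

Step 1 [NS]: N:car1-GO,E:wait,S:car2-GO,W:wait | queues: N=0 E=1 S=0 W=2
Step 2 [NS]: N:empty,E:wait,S:empty,W:wait | queues: N=0 E=1 S=0 W=2
Step 3 [NS]: N:empty,E:wait,S:empty,W:wait | queues: N=0 E=1 S=0 W=2
Step 4 [NS]: N:empty,E:wait,S:empty,W:wait | queues: N=0 E=1 S=0 W=2
Step 5 [EW]: N:wait,E:car5-GO,S:wait,W:car3-GO | queues: N=0 E=0 S=0 W=1
Step 6 [EW]: N:wait,E:empty,S:wait,W:car4-GO | queues: N=0 E=0 S=0 W=0

N: empty
E: empty
S: empty
W: empty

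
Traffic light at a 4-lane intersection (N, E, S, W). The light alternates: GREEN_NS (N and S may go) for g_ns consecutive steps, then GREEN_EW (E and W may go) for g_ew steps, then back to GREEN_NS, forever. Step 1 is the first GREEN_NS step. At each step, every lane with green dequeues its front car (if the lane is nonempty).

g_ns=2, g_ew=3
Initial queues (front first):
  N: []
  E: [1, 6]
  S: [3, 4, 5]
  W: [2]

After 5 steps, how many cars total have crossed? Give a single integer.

Answer: 5

Derivation:
Step 1 [NS]: N:empty,E:wait,S:car3-GO,W:wait | queues: N=0 E=2 S=2 W=1
Step 2 [NS]: N:empty,E:wait,S:car4-GO,W:wait | queues: N=0 E=2 S=1 W=1
Step 3 [EW]: N:wait,E:car1-GO,S:wait,W:car2-GO | queues: N=0 E=1 S=1 W=0
Step 4 [EW]: N:wait,E:car6-GO,S:wait,W:empty | queues: N=0 E=0 S=1 W=0
Step 5 [EW]: N:wait,E:empty,S:wait,W:empty | queues: N=0 E=0 S=1 W=0
Cars crossed by step 5: 5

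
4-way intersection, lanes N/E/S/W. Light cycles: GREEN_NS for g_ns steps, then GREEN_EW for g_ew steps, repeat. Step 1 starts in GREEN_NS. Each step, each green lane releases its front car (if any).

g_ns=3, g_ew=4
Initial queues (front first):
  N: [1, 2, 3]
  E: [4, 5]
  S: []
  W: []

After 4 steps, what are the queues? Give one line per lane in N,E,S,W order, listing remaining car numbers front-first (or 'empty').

Step 1 [NS]: N:car1-GO,E:wait,S:empty,W:wait | queues: N=2 E=2 S=0 W=0
Step 2 [NS]: N:car2-GO,E:wait,S:empty,W:wait | queues: N=1 E=2 S=0 W=0
Step 3 [NS]: N:car3-GO,E:wait,S:empty,W:wait | queues: N=0 E=2 S=0 W=0
Step 4 [EW]: N:wait,E:car4-GO,S:wait,W:empty | queues: N=0 E=1 S=0 W=0

N: empty
E: 5
S: empty
W: empty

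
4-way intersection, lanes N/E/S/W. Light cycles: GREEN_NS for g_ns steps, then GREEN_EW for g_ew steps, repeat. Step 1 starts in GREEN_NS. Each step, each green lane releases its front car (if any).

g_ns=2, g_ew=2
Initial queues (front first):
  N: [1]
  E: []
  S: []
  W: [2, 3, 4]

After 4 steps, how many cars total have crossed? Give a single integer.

Step 1 [NS]: N:car1-GO,E:wait,S:empty,W:wait | queues: N=0 E=0 S=0 W=3
Step 2 [NS]: N:empty,E:wait,S:empty,W:wait | queues: N=0 E=0 S=0 W=3
Step 3 [EW]: N:wait,E:empty,S:wait,W:car2-GO | queues: N=0 E=0 S=0 W=2
Step 4 [EW]: N:wait,E:empty,S:wait,W:car3-GO | queues: N=0 E=0 S=0 W=1
Cars crossed by step 4: 3

Answer: 3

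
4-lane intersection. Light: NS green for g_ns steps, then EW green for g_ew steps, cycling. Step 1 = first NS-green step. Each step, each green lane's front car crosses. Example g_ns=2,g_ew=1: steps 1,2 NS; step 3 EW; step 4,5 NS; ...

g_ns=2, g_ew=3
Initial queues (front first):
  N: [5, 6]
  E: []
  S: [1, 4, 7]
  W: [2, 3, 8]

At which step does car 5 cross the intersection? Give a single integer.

Step 1 [NS]: N:car5-GO,E:wait,S:car1-GO,W:wait | queues: N=1 E=0 S=2 W=3
Step 2 [NS]: N:car6-GO,E:wait,S:car4-GO,W:wait | queues: N=0 E=0 S=1 W=3
Step 3 [EW]: N:wait,E:empty,S:wait,W:car2-GO | queues: N=0 E=0 S=1 W=2
Step 4 [EW]: N:wait,E:empty,S:wait,W:car3-GO | queues: N=0 E=0 S=1 W=1
Step 5 [EW]: N:wait,E:empty,S:wait,W:car8-GO | queues: N=0 E=0 S=1 W=0
Step 6 [NS]: N:empty,E:wait,S:car7-GO,W:wait | queues: N=0 E=0 S=0 W=0
Car 5 crosses at step 1

1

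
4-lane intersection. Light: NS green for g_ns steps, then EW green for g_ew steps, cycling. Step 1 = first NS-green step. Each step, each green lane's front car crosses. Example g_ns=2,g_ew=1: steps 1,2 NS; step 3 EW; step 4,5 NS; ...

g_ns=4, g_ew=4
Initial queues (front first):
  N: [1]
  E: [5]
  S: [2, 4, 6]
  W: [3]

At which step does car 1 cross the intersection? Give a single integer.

Step 1 [NS]: N:car1-GO,E:wait,S:car2-GO,W:wait | queues: N=0 E=1 S=2 W=1
Step 2 [NS]: N:empty,E:wait,S:car4-GO,W:wait | queues: N=0 E=1 S=1 W=1
Step 3 [NS]: N:empty,E:wait,S:car6-GO,W:wait | queues: N=0 E=1 S=0 W=1
Step 4 [NS]: N:empty,E:wait,S:empty,W:wait | queues: N=0 E=1 S=0 W=1
Step 5 [EW]: N:wait,E:car5-GO,S:wait,W:car3-GO | queues: N=0 E=0 S=0 W=0
Car 1 crosses at step 1

1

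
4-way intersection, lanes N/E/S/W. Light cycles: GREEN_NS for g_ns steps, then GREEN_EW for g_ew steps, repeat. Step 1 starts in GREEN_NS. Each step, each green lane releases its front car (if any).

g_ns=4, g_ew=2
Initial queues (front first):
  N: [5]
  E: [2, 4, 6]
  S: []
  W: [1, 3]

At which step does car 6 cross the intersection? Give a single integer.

Step 1 [NS]: N:car5-GO,E:wait,S:empty,W:wait | queues: N=0 E=3 S=0 W=2
Step 2 [NS]: N:empty,E:wait,S:empty,W:wait | queues: N=0 E=3 S=0 W=2
Step 3 [NS]: N:empty,E:wait,S:empty,W:wait | queues: N=0 E=3 S=0 W=2
Step 4 [NS]: N:empty,E:wait,S:empty,W:wait | queues: N=0 E=3 S=0 W=2
Step 5 [EW]: N:wait,E:car2-GO,S:wait,W:car1-GO | queues: N=0 E=2 S=0 W=1
Step 6 [EW]: N:wait,E:car4-GO,S:wait,W:car3-GO | queues: N=0 E=1 S=0 W=0
Step 7 [NS]: N:empty,E:wait,S:empty,W:wait | queues: N=0 E=1 S=0 W=0
Step 8 [NS]: N:empty,E:wait,S:empty,W:wait | queues: N=0 E=1 S=0 W=0
Step 9 [NS]: N:empty,E:wait,S:empty,W:wait | queues: N=0 E=1 S=0 W=0
Step 10 [NS]: N:empty,E:wait,S:empty,W:wait | queues: N=0 E=1 S=0 W=0
Step 11 [EW]: N:wait,E:car6-GO,S:wait,W:empty | queues: N=0 E=0 S=0 W=0
Car 6 crosses at step 11

11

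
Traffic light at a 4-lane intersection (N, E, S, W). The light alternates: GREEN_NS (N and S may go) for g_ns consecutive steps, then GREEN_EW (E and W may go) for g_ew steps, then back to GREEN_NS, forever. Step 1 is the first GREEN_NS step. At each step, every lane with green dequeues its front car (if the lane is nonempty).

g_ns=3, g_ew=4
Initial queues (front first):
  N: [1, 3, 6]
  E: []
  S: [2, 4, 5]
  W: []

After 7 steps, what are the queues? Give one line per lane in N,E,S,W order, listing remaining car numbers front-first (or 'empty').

Step 1 [NS]: N:car1-GO,E:wait,S:car2-GO,W:wait | queues: N=2 E=0 S=2 W=0
Step 2 [NS]: N:car3-GO,E:wait,S:car4-GO,W:wait | queues: N=1 E=0 S=1 W=0
Step 3 [NS]: N:car6-GO,E:wait,S:car5-GO,W:wait | queues: N=0 E=0 S=0 W=0

N: empty
E: empty
S: empty
W: empty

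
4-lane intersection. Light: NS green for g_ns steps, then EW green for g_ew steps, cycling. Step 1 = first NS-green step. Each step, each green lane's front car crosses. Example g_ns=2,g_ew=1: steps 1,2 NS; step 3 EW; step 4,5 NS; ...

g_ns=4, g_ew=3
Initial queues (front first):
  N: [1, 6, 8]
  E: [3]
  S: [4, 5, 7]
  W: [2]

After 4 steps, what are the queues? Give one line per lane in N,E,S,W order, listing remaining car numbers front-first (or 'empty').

Step 1 [NS]: N:car1-GO,E:wait,S:car4-GO,W:wait | queues: N=2 E=1 S=2 W=1
Step 2 [NS]: N:car6-GO,E:wait,S:car5-GO,W:wait | queues: N=1 E=1 S=1 W=1
Step 3 [NS]: N:car8-GO,E:wait,S:car7-GO,W:wait | queues: N=0 E=1 S=0 W=1
Step 4 [NS]: N:empty,E:wait,S:empty,W:wait | queues: N=0 E=1 S=0 W=1

N: empty
E: 3
S: empty
W: 2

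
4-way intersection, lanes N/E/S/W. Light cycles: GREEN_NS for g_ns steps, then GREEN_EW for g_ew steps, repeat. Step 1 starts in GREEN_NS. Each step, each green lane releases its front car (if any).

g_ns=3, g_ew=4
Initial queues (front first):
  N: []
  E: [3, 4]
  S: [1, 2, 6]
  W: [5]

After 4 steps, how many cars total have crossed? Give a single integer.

Step 1 [NS]: N:empty,E:wait,S:car1-GO,W:wait | queues: N=0 E=2 S=2 W=1
Step 2 [NS]: N:empty,E:wait,S:car2-GO,W:wait | queues: N=0 E=2 S=1 W=1
Step 3 [NS]: N:empty,E:wait,S:car6-GO,W:wait | queues: N=0 E=2 S=0 W=1
Step 4 [EW]: N:wait,E:car3-GO,S:wait,W:car5-GO | queues: N=0 E=1 S=0 W=0
Cars crossed by step 4: 5

Answer: 5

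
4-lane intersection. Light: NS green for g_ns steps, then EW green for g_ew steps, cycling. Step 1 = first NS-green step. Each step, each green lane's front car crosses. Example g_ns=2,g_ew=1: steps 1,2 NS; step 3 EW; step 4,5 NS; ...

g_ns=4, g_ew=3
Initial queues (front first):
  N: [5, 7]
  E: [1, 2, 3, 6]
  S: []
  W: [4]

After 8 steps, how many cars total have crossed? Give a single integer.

Answer: 6

Derivation:
Step 1 [NS]: N:car5-GO,E:wait,S:empty,W:wait | queues: N=1 E=4 S=0 W=1
Step 2 [NS]: N:car7-GO,E:wait,S:empty,W:wait | queues: N=0 E=4 S=0 W=1
Step 3 [NS]: N:empty,E:wait,S:empty,W:wait | queues: N=0 E=4 S=0 W=1
Step 4 [NS]: N:empty,E:wait,S:empty,W:wait | queues: N=0 E=4 S=0 W=1
Step 5 [EW]: N:wait,E:car1-GO,S:wait,W:car4-GO | queues: N=0 E=3 S=0 W=0
Step 6 [EW]: N:wait,E:car2-GO,S:wait,W:empty | queues: N=0 E=2 S=0 W=0
Step 7 [EW]: N:wait,E:car3-GO,S:wait,W:empty | queues: N=0 E=1 S=0 W=0
Step 8 [NS]: N:empty,E:wait,S:empty,W:wait | queues: N=0 E=1 S=0 W=0
Cars crossed by step 8: 6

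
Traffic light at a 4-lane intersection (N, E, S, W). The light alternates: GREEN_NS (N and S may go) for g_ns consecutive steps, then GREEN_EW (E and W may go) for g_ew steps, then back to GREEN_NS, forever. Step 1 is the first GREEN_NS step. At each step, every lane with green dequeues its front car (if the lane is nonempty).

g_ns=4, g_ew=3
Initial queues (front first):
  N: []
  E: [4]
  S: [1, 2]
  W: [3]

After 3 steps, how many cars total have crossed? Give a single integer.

Answer: 2

Derivation:
Step 1 [NS]: N:empty,E:wait,S:car1-GO,W:wait | queues: N=0 E=1 S=1 W=1
Step 2 [NS]: N:empty,E:wait,S:car2-GO,W:wait | queues: N=0 E=1 S=0 W=1
Step 3 [NS]: N:empty,E:wait,S:empty,W:wait | queues: N=0 E=1 S=0 W=1
Cars crossed by step 3: 2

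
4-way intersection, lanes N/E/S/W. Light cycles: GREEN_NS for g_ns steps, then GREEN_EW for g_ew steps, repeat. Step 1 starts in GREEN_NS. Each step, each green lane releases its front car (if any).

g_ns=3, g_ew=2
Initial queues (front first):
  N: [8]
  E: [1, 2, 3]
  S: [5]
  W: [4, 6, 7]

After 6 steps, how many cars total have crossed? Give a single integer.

Answer: 6

Derivation:
Step 1 [NS]: N:car8-GO,E:wait,S:car5-GO,W:wait | queues: N=0 E=3 S=0 W=3
Step 2 [NS]: N:empty,E:wait,S:empty,W:wait | queues: N=0 E=3 S=0 W=3
Step 3 [NS]: N:empty,E:wait,S:empty,W:wait | queues: N=0 E=3 S=0 W=3
Step 4 [EW]: N:wait,E:car1-GO,S:wait,W:car4-GO | queues: N=0 E=2 S=0 W=2
Step 5 [EW]: N:wait,E:car2-GO,S:wait,W:car6-GO | queues: N=0 E=1 S=0 W=1
Step 6 [NS]: N:empty,E:wait,S:empty,W:wait | queues: N=0 E=1 S=0 W=1
Cars crossed by step 6: 6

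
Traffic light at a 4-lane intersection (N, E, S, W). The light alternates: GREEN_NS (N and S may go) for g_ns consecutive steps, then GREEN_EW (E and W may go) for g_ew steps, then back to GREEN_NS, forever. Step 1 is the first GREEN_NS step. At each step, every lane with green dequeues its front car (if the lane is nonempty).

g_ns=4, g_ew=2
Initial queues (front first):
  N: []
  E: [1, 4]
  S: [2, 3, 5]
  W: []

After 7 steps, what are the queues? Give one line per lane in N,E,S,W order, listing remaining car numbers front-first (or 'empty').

Step 1 [NS]: N:empty,E:wait,S:car2-GO,W:wait | queues: N=0 E=2 S=2 W=0
Step 2 [NS]: N:empty,E:wait,S:car3-GO,W:wait | queues: N=0 E=2 S=1 W=0
Step 3 [NS]: N:empty,E:wait,S:car5-GO,W:wait | queues: N=0 E=2 S=0 W=0
Step 4 [NS]: N:empty,E:wait,S:empty,W:wait | queues: N=0 E=2 S=0 W=0
Step 5 [EW]: N:wait,E:car1-GO,S:wait,W:empty | queues: N=0 E=1 S=0 W=0
Step 6 [EW]: N:wait,E:car4-GO,S:wait,W:empty | queues: N=0 E=0 S=0 W=0

N: empty
E: empty
S: empty
W: empty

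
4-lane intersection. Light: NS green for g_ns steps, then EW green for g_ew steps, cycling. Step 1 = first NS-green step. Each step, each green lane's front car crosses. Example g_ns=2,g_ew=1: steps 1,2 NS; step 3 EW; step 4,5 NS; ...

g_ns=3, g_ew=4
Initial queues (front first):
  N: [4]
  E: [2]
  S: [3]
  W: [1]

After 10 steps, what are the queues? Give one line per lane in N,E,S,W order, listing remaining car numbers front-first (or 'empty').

Step 1 [NS]: N:car4-GO,E:wait,S:car3-GO,W:wait | queues: N=0 E=1 S=0 W=1
Step 2 [NS]: N:empty,E:wait,S:empty,W:wait | queues: N=0 E=1 S=0 W=1
Step 3 [NS]: N:empty,E:wait,S:empty,W:wait | queues: N=0 E=1 S=0 W=1
Step 4 [EW]: N:wait,E:car2-GO,S:wait,W:car1-GO | queues: N=0 E=0 S=0 W=0

N: empty
E: empty
S: empty
W: empty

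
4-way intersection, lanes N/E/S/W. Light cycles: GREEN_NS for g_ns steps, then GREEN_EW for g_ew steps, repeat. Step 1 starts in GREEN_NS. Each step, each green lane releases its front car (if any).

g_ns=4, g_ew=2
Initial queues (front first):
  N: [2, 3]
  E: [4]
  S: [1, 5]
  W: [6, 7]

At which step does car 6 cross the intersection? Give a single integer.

Step 1 [NS]: N:car2-GO,E:wait,S:car1-GO,W:wait | queues: N=1 E=1 S=1 W=2
Step 2 [NS]: N:car3-GO,E:wait,S:car5-GO,W:wait | queues: N=0 E=1 S=0 W=2
Step 3 [NS]: N:empty,E:wait,S:empty,W:wait | queues: N=0 E=1 S=0 W=2
Step 4 [NS]: N:empty,E:wait,S:empty,W:wait | queues: N=0 E=1 S=0 W=2
Step 5 [EW]: N:wait,E:car4-GO,S:wait,W:car6-GO | queues: N=0 E=0 S=0 W=1
Step 6 [EW]: N:wait,E:empty,S:wait,W:car7-GO | queues: N=0 E=0 S=0 W=0
Car 6 crosses at step 5

5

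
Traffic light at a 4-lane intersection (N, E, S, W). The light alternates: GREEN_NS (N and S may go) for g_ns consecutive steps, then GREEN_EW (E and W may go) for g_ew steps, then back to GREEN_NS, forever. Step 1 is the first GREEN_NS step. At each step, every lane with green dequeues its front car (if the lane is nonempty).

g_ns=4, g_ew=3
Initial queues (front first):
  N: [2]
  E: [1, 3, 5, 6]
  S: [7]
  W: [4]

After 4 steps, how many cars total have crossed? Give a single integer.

Answer: 2

Derivation:
Step 1 [NS]: N:car2-GO,E:wait,S:car7-GO,W:wait | queues: N=0 E=4 S=0 W=1
Step 2 [NS]: N:empty,E:wait,S:empty,W:wait | queues: N=0 E=4 S=0 W=1
Step 3 [NS]: N:empty,E:wait,S:empty,W:wait | queues: N=0 E=4 S=0 W=1
Step 4 [NS]: N:empty,E:wait,S:empty,W:wait | queues: N=0 E=4 S=0 W=1
Cars crossed by step 4: 2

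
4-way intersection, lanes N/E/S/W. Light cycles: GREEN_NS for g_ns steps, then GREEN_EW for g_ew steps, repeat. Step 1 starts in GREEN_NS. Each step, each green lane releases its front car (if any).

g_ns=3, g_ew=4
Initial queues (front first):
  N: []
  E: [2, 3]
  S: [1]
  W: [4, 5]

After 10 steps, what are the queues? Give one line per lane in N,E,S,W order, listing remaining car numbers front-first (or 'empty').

Step 1 [NS]: N:empty,E:wait,S:car1-GO,W:wait | queues: N=0 E=2 S=0 W=2
Step 2 [NS]: N:empty,E:wait,S:empty,W:wait | queues: N=0 E=2 S=0 W=2
Step 3 [NS]: N:empty,E:wait,S:empty,W:wait | queues: N=0 E=2 S=0 W=2
Step 4 [EW]: N:wait,E:car2-GO,S:wait,W:car4-GO | queues: N=0 E=1 S=0 W=1
Step 5 [EW]: N:wait,E:car3-GO,S:wait,W:car5-GO | queues: N=0 E=0 S=0 W=0

N: empty
E: empty
S: empty
W: empty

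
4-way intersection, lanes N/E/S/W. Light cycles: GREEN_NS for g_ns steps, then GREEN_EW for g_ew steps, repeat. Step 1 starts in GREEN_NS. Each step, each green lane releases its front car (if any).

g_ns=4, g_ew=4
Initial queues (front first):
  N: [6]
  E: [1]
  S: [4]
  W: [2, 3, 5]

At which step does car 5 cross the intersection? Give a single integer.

Step 1 [NS]: N:car6-GO,E:wait,S:car4-GO,W:wait | queues: N=0 E=1 S=0 W=3
Step 2 [NS]: N:empty,E:wait,S:empty,W:wait | queues: N=0 E=1 S=0 W=3
Step 3 [NS]: N:empty,E:wait,S:empty,W:wait | queues: N=0 E=1 S=0 W=3
Step 4 [NS]: N:empty,E:wait,S:empty,W:wait | queues: N=0 E=1 S=0 W=3
Step 5 [EW]: N:wait,E:car1-GO,S:wait,W:car2-GO | queues: N=0 E=0 S=0 W=2
Step 6 [EW]: N:wait,E:empty,S:wait,W:car3-GO | queues: N=0 E=0 S=0 W=1
Step 7 [EW]: N:wait,E:empty,S:wait,W:car5-GO | queues: N=0 E=0 S=0 W=0
Car 5 crosses at step 7

7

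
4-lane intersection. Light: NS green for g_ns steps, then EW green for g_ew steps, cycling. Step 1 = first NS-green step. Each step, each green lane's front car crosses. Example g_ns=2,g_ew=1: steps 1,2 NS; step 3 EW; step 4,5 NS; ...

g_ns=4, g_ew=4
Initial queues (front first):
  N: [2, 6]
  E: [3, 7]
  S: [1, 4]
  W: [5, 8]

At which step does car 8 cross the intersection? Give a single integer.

Step 1 [NS]: N:car2-GO,E:wait,S:car1-GO,W:wait | queues: N=1 E=2 S=1 W=2
Step 2 [NS]: N:car6-GO,E:wait,S:car4-GO,W:wait | queues: N=0 E=2 S=0 W=2
Step 3 [NS]: N:empty,E:wait,S:empty,W:wait | queues: N=0 E=2 S=0 W=2
Step 4 [NS]: N:empty,E:wait,S:empty,W:wait | queues: N=0 E=2 S=0 W=2
Step 5 [EW]: N:wait,E:car3-GO,S:wait,W:car5-GO | queues: N=0 E=1 S=0 W=1
Step 6 [EW]: N:wait,E:car7-GO,S:wait,W:car8-GO | queues: N=0 E=0 S=0 W=0
Car 8 crosses at step 6

6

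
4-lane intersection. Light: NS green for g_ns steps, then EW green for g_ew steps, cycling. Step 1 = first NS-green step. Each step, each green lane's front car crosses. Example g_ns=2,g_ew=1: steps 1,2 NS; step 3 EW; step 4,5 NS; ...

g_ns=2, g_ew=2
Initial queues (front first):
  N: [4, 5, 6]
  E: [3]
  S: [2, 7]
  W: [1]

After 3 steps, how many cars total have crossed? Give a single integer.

Answer: 6

Derivation:
Step 1 [NS]: N:car4-GO,E:wait,S:car2-GO,W:wait | queues: N=2 E=1 S=1 W=1
Step 2 [NS]: N:car5-GO,E:wait,S:car7-GO,W:wait | queues: N=1 E=1 S=0 W=1
Step 3 [EW]: N:wait,E:car3-GO,S:wait,W:car1-GO | queues: N=1 E=0 S=0 W=0
Cars crossed by step 3: 6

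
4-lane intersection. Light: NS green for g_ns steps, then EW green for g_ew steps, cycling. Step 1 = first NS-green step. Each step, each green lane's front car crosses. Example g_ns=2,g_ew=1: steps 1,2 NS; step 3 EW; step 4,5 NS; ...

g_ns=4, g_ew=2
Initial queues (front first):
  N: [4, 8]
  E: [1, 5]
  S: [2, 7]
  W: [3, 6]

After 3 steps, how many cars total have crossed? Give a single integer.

Answer: 4

Derivation:
Step 1 [NS]: N:car4-GO,E:wait,S:car2-GO,W:wait | queues: N=1 E=2 S=1 W=2
Step 2 [NS]: N:car8-GO,E:wait,S:car7-GO,W:wait | queues: N=0 E=2 S=0 W=2
Step 3 [NS]: N:empty,E:wait,S:empty,W:wait | queues: N=0 E=2 S=0 W=2
Cars crossed by step 3: 4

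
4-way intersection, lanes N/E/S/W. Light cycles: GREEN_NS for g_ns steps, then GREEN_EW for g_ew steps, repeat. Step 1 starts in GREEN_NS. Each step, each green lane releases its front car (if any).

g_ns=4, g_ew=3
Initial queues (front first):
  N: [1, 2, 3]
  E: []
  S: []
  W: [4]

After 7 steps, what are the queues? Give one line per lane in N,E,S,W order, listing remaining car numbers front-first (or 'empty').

Step 1 [NS]: N:car1-GO,E:wait,S:empty,W:wait | queues: N=2 E=0 S=0 W=1
Step 2 [NS]: N:car2-GO,E:wait,S:empty,W:wait | queues: N=1 E=0 S=0 W=1
Step 3 [NS]: N:car3-GO,E:wait,S:empty,W:wait | queues: N=0 E=0 S=0 W=1
Step 4 [NS]: N:empty,E:wait,S:empty,W:wait | queues: N=0 E=0 S=0 W=1
Step 5 [EW]: N:wait,E:empty,S:wait,W:car4-GO | queues: N=0 E=0 S=0 W=0

N: empty
E: empty
S: empty
W: empty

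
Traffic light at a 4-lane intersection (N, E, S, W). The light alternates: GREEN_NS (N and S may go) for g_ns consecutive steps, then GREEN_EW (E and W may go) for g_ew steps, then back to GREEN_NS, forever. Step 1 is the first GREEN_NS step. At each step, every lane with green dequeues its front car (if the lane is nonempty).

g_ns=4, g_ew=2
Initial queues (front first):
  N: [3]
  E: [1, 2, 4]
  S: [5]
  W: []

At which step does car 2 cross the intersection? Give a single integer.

Step 1 [NS]: N:car3-GO,E:wait,S:car5-GO,W:wait | queues: N=0 E=3 S=0 W=0
Step 2 [NS]: N:empty,E:wait,S:empty,W:wait | queues: N=0 E=3 S=0 W=0
Step 3 [NS]: N:empty,E:wait,S:empty,W:wait | queues: N=0 E=3 S=0 W=0
Step 4 [NS]: N:empty,E:wait,S:empty,W:wait | queues: N=0 E=3 S=0 W=0
Step 5 [EW]: N:wait,E:car1-GO,S:wait,W:empty | queues: N=0 E=2 S=0 W=0
Step 6 [EW]: N:wait,E:car2-GO,S:wait,W:empty | queues: N=0 E=1 S=0 W=0
Step 7 [NS]: N:empty,E:wait,S:empty,W:wait | queues: N=0 E=1 S=0 W=0
Step 8 [NS]: N:empty,E:wait,S:empty,W:wait | queues: N=0 E=1 S=0 W=0
Step 9 [NS]: N:empty,E:wait,S:empty,W:wait | queues: N=0 E=1 S=0 W=0
Step 10 [NS]: N:empty,E:wait,S:empty,W:wait | queues: N=0 E=1 S=0 W=0
Step 11 [EW]: N:wait,E:car4-GO,S:wait,W:empty | queues: N=0 E=0 S=0 W=0
Car 2 crosses at step 6

6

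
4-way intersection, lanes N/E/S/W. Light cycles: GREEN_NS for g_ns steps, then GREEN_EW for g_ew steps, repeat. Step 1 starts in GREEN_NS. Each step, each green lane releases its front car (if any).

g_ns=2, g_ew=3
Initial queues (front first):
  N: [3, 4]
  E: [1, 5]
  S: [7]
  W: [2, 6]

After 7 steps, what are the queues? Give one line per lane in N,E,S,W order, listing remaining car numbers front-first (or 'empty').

Step 1 [NS]: N:car3-GO,E:wait,S:car7-GO,W:wait | queues: N=1 E=2 S=0 W=2
Step 2 [NS]: N:car4-GO,E:wait,S:empty,W:wait | queues: N=0 E=2 S=0 W=2
Step 3 [EW]: N:wait,E:car1-GO,S:wait,W:car2-GO | queues: N=0 E=1 S=0 W=1
Step 4 [EW]: N:wait,E:car5-GO,S:wait,W:car6-GO | queues: N=0 E=0 S=0 W=0

N: empty
E: empty
S: empty
W: empty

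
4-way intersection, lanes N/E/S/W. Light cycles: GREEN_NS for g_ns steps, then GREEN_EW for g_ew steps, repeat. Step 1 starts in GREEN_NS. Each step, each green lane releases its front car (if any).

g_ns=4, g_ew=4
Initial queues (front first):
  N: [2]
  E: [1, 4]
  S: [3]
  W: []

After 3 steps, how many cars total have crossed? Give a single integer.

Step 1 [NS]: N:car2-GO,E:wait,S:car3-GO,W:wait | queues: N=0 E=2 S=0 W=0
Step 2 [NS]: N:empty,E:wait,S:empty,W:wait | queues: N=0 E=2 S=0 W=0
Step 3 [NS]: N:empty,E:wait,S:empty,W:wait | queues: N=0 E=2 S=0 W=0
Cars crossed by step 3: 2

Answer: 2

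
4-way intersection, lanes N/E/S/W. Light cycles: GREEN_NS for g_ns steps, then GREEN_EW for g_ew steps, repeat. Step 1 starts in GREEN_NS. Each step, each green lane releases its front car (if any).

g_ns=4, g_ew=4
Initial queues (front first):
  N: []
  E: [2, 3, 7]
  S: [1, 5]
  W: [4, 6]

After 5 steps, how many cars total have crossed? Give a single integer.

Answer: 4

Derivation:
Step 1 [NS]: N:empty,E:wait,S:car1-GO,W:wait | queues: N=0 E=3 S=1 W=2
Step 2 [NS]: N:empty,E:wait,S:car5-GO,W:wait | queues: N=0 E=3 S=0 W=2
Step 3 [NS]: N:empty,E:wait,S:empty,W:wait | queues: N=0 E=3 S=0 W=2
Step 4 [NS]: N:empty,E:wait,S:empty,W:wait | queues: N=0 E=3 S=0 W=2
Step 5 [EW]: N:wait,E:car2-GO,S:wait,W:car4-GO | queues: N=0 E=2 S=0 W=1
Cars crossed by step 5: 4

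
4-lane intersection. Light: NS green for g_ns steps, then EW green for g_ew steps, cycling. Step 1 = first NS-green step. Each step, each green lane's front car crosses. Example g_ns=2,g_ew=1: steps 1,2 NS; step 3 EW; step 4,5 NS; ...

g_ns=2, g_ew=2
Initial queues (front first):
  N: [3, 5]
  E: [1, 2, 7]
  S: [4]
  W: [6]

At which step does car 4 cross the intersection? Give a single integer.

Step 1 [NS]: N:car3-GO,E:wait,S:car4-GO,W:wait | queues: N=1 E=3 S=0 W=1
Step 2 [NS]: N:car5-GO,E:wait,S:empty,W:wait | queues: N=0 E=3 S=0 W=1
Step 3 [EW]: N:wait,E:car1-GO,S:wait,W:car6-GO | queues: N=0 E=2 S=0 W=0
Step 4 [EW]: N:wait,E:car2-GO,S:wait,W:empty | queues: N=0 E=1 S=0 W=0
Step 5 [NS]: N:empty,E:wait,S:empty,W:wait | queues: N=0 E=1 S=0 W=0
Step 6 [NS]: N:empty,E:wait,S:empty,W:wait | queues: N=0 E=1 S=0 W=0
Step 7 [EW]: N:wait,E:car7-GO,S:wait,W:empty | queues: N=0 E=0 S=0 W=0
Car 4 crosses at step 1

1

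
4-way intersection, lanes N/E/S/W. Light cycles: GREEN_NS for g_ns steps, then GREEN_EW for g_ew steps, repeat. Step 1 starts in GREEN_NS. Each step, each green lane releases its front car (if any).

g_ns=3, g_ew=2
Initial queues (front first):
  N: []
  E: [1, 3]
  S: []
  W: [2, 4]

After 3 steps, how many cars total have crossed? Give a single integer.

Answer: 0

Derivation:
Step 1 [NS]: N:empty,E:wait,S:empty,W:wait | queues: N=0 E=2 S=0 W=2
Step 2 [NS]: N:empty,E:wait,S:empty,W:wait | queues: N=0 E=2 S=0 W=2
Step 3 [NS]: N:empty,E:wait,S:empty,W:wait | queues: N=0 E=2 S=0 W=2
Cars crossed by step 3: 0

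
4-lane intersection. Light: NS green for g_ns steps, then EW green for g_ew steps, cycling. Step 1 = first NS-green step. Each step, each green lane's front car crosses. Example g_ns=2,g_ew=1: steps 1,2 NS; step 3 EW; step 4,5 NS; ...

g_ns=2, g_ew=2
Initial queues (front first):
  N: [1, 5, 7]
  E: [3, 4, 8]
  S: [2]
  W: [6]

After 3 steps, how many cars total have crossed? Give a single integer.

Step 1 [NS]: N:car1-GO,E:wait,S:car2-GO,W:wait | queues: N=2 E=3 S=0 W=1
Step 2 [NS]: N:car5-GO,E:wait,S:empty,W:wait | queues: N=1 E=3 S=0 W=1
Step 3 [EW]: N:wait,E:car3-GO,S:wait,W:car6-GO | queues: N=1 E=2 S=0 W=0
Cars crossed by step 3: 5

Answer: 5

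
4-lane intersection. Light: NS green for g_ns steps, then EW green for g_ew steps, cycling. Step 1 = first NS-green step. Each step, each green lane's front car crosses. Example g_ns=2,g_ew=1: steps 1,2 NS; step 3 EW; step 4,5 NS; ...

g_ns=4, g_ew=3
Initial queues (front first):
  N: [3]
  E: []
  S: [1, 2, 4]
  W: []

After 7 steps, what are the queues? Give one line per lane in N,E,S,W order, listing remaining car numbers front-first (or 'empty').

Step 1 [NS]: N:car3-GO,E:wait,S:car1-GO,W:wait | queues: N=0 E=0 S=2 W=0
Step 2 [NS]: N:empty,E:wait,S:car2-GO,W:wait | queues: N=0 E=0 S=1 W=0
Step 3 [NS]: N:empty,E:wait,S:car4-GO,W:wait | queues: N=0 E=0 S=0 W=0

N: empty
E: empty
S: empty
W: empty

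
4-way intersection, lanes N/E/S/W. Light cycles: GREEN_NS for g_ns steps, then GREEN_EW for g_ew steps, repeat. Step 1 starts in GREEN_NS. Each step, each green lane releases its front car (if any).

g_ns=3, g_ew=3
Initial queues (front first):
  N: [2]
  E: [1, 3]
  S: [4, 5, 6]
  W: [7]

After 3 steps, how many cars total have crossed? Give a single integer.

Step 1 [NS]: N:car2-GO,E:wait,S:car4-GO,W:wait | queues: N=0 E=2 S=2 W=1
Step 2 [NS]: N:empty,E:wait,S:car5-GO,W:wait | queues: N=0 E=2 S=1 W=1
Step 3 [NS]: N:empty,E:wait,S:car6-GO,W:wait | queues: N=0 E=2 S=0 W=1
Cars crossed by step 3: 4

Answer: 4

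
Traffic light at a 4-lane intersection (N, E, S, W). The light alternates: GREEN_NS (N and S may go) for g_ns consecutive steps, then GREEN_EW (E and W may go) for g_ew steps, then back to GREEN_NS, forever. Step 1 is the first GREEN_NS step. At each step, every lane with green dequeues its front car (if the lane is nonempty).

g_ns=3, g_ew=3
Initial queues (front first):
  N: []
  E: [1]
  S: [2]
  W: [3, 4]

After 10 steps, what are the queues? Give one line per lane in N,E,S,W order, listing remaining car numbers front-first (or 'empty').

Step 1 [NS]: N:empty,E:wait,S:car2-GO,W:wait | queues: N=0 E=1 S=0 W=2
Step 2 [NS]: N:empty,E:wait,S:empty,W:wait | queues: N=0 E=1 S=0 W=2
Step 3 [NS]: N:empty,E:wait,S:empty,W:wait | queues: N=0 E=1 S=0 W=2
Step 4 [EW]: N:wait,E:car1-GO,S:wait,W:car3-GO | queues: N=0 E=0 S=0 W=1
Step 5 [EW]: N:wait,E:empty,S:wait,W:car4-GO | queues: N=0 E=0 S=0 W=0

N: empty
E: empty
S: empty
W: empty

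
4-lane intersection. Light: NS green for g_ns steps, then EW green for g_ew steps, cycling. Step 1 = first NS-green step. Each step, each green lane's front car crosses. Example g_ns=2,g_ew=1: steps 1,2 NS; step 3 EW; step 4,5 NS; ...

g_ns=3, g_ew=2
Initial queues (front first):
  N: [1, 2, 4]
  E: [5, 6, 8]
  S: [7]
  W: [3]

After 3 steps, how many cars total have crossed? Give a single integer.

Answer: 4

Derivation:
Step 1 [NS]: N:car1-GO,E:wait,S:car7-GO,W:wait | queues: N=2 E=3 S=0 W=1
Step 2 [NS]: N:car2-GO,E:wait,S:empty,W:wait | queues: N=1 E=3 S=0 W=1
Step 3 [NS]: N:car4-GO,E:wait,S:empty,W:wait | queues: N=0 E=3 S=0 W=1
Cars crossed by step 3: 4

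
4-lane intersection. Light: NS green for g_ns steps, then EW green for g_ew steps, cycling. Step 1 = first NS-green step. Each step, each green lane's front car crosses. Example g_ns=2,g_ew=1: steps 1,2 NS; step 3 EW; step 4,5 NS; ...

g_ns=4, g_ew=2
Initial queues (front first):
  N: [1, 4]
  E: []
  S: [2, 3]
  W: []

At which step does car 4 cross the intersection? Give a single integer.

Step 1 [NS]: N:car1-GO,E:wait,S:car2-GO,W:wait | queues: N=1 E=0 S=1 W=0
Step 2 [NS]: N:car4-GO,E:wait,S:car3-GO,W:wait | queues: N=0 E=0 S=0 W=0
Car 4 crosses at step 2

2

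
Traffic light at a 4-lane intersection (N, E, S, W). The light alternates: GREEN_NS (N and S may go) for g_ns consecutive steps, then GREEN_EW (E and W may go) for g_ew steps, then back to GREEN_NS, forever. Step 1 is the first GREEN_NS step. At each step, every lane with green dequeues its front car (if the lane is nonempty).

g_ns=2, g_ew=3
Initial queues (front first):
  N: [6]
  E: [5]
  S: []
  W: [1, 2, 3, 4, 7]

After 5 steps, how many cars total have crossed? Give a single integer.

Step 1 [NS]: N:car6-GO,E:wait,S:empty,W:wait | queues: N=0 E=1 S=0 W=5
Step 2 [NS]: N:empty,E:wait,S:empty,W:wait | queues: N=0 E=1 S=0 W=5
Step 3 [EW]: N:wait,E:car5-GO,S:wait,W:car1-GO | queues: N=0 E=0 S=0 W=4
Step 4 [EW]: N:wait,E:empty,S:wait,W:car2-GO | queues: N=0 E=0 S=0 W=3
Step 5 [EW]: N:wait,E:empty,S:wait,W:car3-GO | queues: N=0 E=0 S=0 W=2
Cars crossed by step 5: 5

Answer: 5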